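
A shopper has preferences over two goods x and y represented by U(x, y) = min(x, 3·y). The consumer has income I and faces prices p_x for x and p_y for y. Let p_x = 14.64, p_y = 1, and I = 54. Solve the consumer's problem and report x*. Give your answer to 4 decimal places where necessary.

x* = 3.6064

Leontief preferences: the optimum is at the kink where x/3 = y/1, i.e. y = (1/3)·x.
Budget: p_x·x + p_y·(1/3)·x = I, so (3·p_x + p_y)·x = 3·I.
Demand: x*(p_x,p_y,I) = 3·I/(3·p_x + p_y), y* = I/(3·p_x + p_y).
Here 3·14.64 + 1 = 44.92, giving x* = 3.6064.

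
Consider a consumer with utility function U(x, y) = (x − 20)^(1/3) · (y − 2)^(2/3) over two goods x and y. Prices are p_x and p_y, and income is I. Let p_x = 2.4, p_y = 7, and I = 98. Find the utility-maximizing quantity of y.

y* = 5.4286

MRS = (1/2)·(y−2)/(x−20). Tangency with p_x/p_y gives y−2 = 2·(p_x/p_y)·(x−20).
Substituting into the budget: x* = 20 + 1/3·(I − 20·p_x − 2·p_y)/p_x, and y* = 2 + 2/3·(…)/p_y.
Discretionary income = 98 − 20·2.4 − 2·7 = 36; y* = 2 + 2/3·36/7 = 5.4286.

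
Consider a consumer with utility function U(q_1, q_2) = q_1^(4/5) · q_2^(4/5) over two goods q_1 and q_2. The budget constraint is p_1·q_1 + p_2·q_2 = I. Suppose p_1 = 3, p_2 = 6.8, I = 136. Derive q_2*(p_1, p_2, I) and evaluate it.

q_2* = 10

MU_q_1/MU_q_2 = (0.8·q_2)/(0.8·q_1); tangency sets this equal to p_1/p_2.
Rearranging, p_2·q_2 = p_1·q_1. Substituting into the budget gives p_1·q_1·(1 + 1) = I.
Demand: q_1*(p_1,p_2,I) = 0.5·I/p_1 and q_2* = 0.5·I/p_2.
At p_1=3, p_2=6.8, I=136: q_2* = 0.5·136/6.8 = 10.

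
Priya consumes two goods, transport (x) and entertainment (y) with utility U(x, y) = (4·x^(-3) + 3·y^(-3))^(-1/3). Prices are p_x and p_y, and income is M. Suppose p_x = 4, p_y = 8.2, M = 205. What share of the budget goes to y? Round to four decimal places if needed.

From the CES first-order condition, (4/3)·(y/x)^(4) = p_x/p_y.
Hence y/x = ((3/4)·p_x/p_y)^(1/(4)), i.e. raised to the 0.25 power.
Substitute y = (y/x)·x into the budget: x* = M/(p_x + p_y·(y/x)).
Numerically y/x = 0.777726, so x* = 205/(4 + 8.2·0.777726) = 19.7545 and y* = 0.777726·19.7545 = 15.3636.
Expenditure on y: 8.2·15.3636 = 125.9818; share = 0.6145.

share on y = 0.6145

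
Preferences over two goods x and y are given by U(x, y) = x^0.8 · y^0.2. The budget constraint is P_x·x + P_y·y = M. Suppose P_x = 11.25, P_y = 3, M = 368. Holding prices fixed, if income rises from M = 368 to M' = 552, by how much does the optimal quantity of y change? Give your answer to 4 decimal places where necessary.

Δy* = 12.2667

MU_x/MU_y = (0.8·y)/(0.2·x); tangency sets this equal to P_x/P_y.
So 0.8·P_y·y = 0.2·P_x·x; combined with the budget, a share 0.8 of income goes to x.
Demand: x*(P_x,P_y,M) = 0.8·M/P_x and y* = 0.2·M/P_y.
At P_x=11.25, P_y=3, M=368: y* = 0.2·368/3 = 24.5333.
At M' = 552: y* = 36.8. Change: 36.8 − 24.5333 = 12.2667.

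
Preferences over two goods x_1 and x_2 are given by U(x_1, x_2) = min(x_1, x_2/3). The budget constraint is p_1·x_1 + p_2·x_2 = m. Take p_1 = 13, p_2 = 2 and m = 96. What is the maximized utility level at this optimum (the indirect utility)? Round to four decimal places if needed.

V = 5.0526

Demand: x_1*(p_1,p_2,m) = m/(p_1 + 3·p_2), x_2* = 3·m/(p_1 + 3·p_2).
Here 13 + 3·2 = 19, giving x_1* = 5.0526 and x_2* = 15.1579.
Utility at the optimum: U(5.0526, 15.1579) = 5.0526.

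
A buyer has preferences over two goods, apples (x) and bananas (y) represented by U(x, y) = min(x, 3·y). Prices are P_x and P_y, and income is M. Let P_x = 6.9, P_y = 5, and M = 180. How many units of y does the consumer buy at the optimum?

Leontief preferences: the optimum is at the kink where x/3 = y/1, i.e. y = (1/3)·x.
Budget: P_x·x + P_y·(1/3)·x = M, so (3·P_x + P_y)·x = 3·M.
Demand: x*(P_x,P_y,M) = 3·M/(3·P_x + P_y), y* = M/(3·P_x + P_y).
Here 3·6.9 + 5 = 25.7, giving y* = 7.0039.

y* = 7.0039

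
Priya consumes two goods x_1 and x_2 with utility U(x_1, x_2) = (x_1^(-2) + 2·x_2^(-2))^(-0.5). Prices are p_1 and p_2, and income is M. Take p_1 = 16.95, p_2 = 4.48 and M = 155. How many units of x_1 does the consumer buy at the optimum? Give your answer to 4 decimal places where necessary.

x_1* = 6.0205

From the CES first-order condition, (1/2)·(x_2/x_1)^(3) = p_1/p_2.
Solve for the ratio: x_2/x_1 = [2·p_1/p_2]^(1/3).
Substitute x_2 = (x_2/x_1)·x_1 into the budget: x_1* = M/(p_1 + p_2·(x_2/x_1)).
Numerically x_2/x_1 = 1.963242, so x_1* = 155/(16.95 + 4.48·1.963242) = 6.0205.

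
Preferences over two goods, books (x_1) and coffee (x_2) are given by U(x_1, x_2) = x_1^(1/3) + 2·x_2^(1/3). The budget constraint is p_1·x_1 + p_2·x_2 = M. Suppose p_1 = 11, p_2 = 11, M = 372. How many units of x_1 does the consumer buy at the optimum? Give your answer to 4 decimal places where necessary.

From the CES first-order condition, (1/2)·(x_2/x_1)^(2/3) = p_1/p_2.
Solve for the ratio: x_2/x_1 = [2·p_1/p_2]^(1.5).
With the ratio pinned down, the budget gives x_1* = M/(p_1 + p_2·(x_2/x_1)) and x_2* = (x_2/x_1)·x_1*.
Numerically x_2/x_1 = 2.828427, so x_1* = 372/(11 + 11·2.828427) = 8.8334.

x_1* = 8.8334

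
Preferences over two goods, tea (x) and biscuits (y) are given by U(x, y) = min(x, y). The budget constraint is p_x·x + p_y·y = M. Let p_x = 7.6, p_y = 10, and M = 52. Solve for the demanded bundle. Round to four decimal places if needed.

Here 7.6 + 10 = 17.6, giving x* = 2.9545 and y* = 2.9545.

x* = 2.9545, y* = 2.9545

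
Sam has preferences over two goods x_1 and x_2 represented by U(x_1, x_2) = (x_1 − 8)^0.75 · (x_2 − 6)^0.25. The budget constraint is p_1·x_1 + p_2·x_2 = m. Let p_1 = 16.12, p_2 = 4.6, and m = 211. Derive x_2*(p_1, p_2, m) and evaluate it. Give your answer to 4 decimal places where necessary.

x_2* = 8.9587

This is Cobb-Douglas in (x_1−8, x_2−6): tangency gives 0.75·p_2·(x_2−6) = 0.25·p_1·(x_1−8).
After buying the subsistence bundle (8, 6), a share 0.75 of the remaining income goes to x_1: x_1* = 8 + 0.75·(m − 8p_1 − 6p_2)/p_1.
Discretionary income = 211 − 8·16.12 − 6·4.6 = 54.44; x_2* = 6 + 0.25·54.44/4.6 = 8.9587.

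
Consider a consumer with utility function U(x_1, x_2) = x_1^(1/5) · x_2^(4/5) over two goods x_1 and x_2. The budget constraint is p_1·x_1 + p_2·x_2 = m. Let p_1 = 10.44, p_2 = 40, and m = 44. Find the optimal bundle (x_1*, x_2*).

The MRS is (1/4)·x_2/x_1. Set MRS = p_1/p_2.
So 0.2·p_2·x_2 = 0.8·p_1·x_1; combined with the budget, a share 0.2 of income goes to x_1.
Demand: x_1*(p_1,p_2,m) = 0.2·m/p_1 and x_2* = 0.8·m/p_2.
At p_1=10.44, p_2=40, m=44: x_1* = 0.2·44/10.44 = 0.8429, x_2* = 0.88.

x_1* = 0.8429, x_2* = 0.88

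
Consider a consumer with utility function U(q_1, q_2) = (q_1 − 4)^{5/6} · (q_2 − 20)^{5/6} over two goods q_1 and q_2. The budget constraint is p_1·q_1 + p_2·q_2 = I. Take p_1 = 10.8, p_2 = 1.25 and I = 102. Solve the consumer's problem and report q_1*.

q_1* = 5.5648

MRS = (q_2−20)/(q_1−4). Tangency with p_1/p_2 gives q_2−20 = (p_1/p_2)·(q_1−4).
Substituting into the budget: q_1* = 4 + 0.5·(I − 4·p_1 − 20·p_2)/p_1, and q_2* = 20 + 0.5·(…)/p_2.
Discretionary income = 102 − 4·10.8 − 20·1.25 = 33.8; q_1* = 4 + 0.5·33.8/10.8 = 5.5648.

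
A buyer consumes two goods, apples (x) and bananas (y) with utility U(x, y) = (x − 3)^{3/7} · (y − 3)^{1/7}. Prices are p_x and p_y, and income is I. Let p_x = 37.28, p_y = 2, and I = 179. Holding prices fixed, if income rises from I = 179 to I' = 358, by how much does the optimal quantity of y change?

Δy* = 22.375

This is Cobb-Douglas in (x−3, y−3): tangency gives 3/7·p_y·(y−3) = 1/7·p_x·(x−3).
Substituting into the budget: x* = 3 + 0.75·(I − 3·p_x − 3·p_y)/p_x, and y* = 3 + 0.25·(…)/p_y.
Discretionary income = 179 − 3·37.28 − 3·2 = 61.16; y* = 3 + 0.25·61.16/2 = 10.645.
At I' = 358: y* = 33.02. Change: 33.02 − 10.645 = 22.375.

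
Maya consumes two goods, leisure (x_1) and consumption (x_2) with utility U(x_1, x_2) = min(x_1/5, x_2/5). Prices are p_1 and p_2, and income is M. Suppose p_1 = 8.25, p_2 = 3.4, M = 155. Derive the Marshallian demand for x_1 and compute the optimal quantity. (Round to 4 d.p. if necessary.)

x_1* = 13.3047

Demand: x_1*(p_1,p_2,M) = 5·M/(5·p_1 + 5·p_2), x_2* = 5·M/(5·p_1 + 5·p_2).
Here 5·8.25 + 5·3.4 = 58.25, giving x_1* = 13.3047.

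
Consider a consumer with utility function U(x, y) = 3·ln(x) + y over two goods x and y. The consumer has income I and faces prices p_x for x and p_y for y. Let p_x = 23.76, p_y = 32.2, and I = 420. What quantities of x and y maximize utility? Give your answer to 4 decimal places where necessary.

x* = 4.0657, y* = 10.0435

MU_x = 3/x, MU_y = 1. Tangency: 3/x = p_x/p_y.
So x*(p_x,p_y) = 3·p_y/p_x, independent of income; and y* = (I − 3·p_y)/p_y.
At the given prices: x* = 3·32.2/23.76 = 4.0657, and y* = 10.0435.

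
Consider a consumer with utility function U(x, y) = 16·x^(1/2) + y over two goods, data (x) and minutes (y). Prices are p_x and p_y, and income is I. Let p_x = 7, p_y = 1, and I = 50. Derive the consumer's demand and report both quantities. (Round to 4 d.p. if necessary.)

x* = 1.3061, y* = 40.8571

Thus x* = (8·p_y/p_x)² — independent of I — with the rest of income spent on y.
Plugging in: x* = (8·1/7)² = 1.3061, y* = 40.8571.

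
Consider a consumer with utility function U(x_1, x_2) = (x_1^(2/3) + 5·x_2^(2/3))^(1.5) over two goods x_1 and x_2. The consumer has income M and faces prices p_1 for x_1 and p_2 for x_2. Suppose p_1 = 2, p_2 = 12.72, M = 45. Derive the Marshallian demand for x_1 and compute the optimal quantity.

x_1* = 5.5009

From the CES first-order condition, (1/5)·(x_2/x_1)^(1/3) = p_1/p_2.
Hence x_2/x_1 = (5·p_1/p_2)^(1/(1/3)), i.e. raised to the 3 power.
Substitute x_2 = (x_2/x_1)·x_1 into the budget: x_1* = M/(p_1 + p_2·(x_2/x_1)).
Numerically x_2/x_1 = 0.485891, so x_1* = 45/(2 + 12.72·0.485891) = 5.5009.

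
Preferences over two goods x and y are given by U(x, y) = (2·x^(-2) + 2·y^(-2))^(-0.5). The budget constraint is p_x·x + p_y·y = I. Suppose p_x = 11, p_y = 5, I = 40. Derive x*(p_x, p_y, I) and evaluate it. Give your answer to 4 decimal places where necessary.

x* = 2.2853

From the CES first-order condition, (y/x)^(3) = p_x/p_y.
Hence y/x = (p_x/p_y)^(1/(3)), i.e. raised to the 1/3 power.
With the ratio pinned down, the budget gives x* = I/(p_x + p_y·(y/x)) and y* = (y/x)·x*.
Numerically y/x = 1.300591, so x* = 40/(11 + 5·1.300591) = 2.2853.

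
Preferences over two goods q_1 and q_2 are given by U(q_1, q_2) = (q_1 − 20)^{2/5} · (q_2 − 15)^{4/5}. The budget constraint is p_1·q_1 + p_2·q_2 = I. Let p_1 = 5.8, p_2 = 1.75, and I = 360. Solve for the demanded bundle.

q_1* = 32.5144, q_2* = 97.9524

After buying the subsistence bundle (20, 15), a share 1/3 of the remaining income goes to q_1: q_1* = 20 + 1/3·(I − 20p_1 − 15p_2)/p_1.
Discretionary income = 360 − 20·5.8 − 15·1.75 = 217.75; q_1* = 20 + 1/3·217.75/5.8 = 32.5144; q_2* = 15 + 2/3·217.75/1.75 = 97.9524.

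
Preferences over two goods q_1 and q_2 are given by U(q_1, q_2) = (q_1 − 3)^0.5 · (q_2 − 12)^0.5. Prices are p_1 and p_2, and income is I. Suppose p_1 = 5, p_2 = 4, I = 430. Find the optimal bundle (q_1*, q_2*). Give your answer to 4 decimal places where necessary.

Discretionary income = 430 − 3·5 − 12·4 = 367; q_1* = 3 + 0.5·367/5 = 39.7; q_2* = 12 + 0.5·367/4 = 57.875.

q_1* = 39.7, q_2* = 57.875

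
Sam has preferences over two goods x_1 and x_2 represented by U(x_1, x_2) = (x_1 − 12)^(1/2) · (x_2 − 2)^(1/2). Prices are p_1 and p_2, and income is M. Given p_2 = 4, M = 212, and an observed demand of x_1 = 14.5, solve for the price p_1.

MRS = (x_2−2)/(x_1−12). Tangency with p_1/p_2 gives x_2−2 = (p_1/p_2)·(x_1−12).
After buying the subsistence bundle (12, 2), a share 0.5 of the remaining income goes to x_1: x_1* = 12 + 0.5·(M − 12p_1 − 2p_2)/p_1.
Set x_1* = 14.5 in the demand function and solve for p_1: p_1 = 12.

p_1 = 12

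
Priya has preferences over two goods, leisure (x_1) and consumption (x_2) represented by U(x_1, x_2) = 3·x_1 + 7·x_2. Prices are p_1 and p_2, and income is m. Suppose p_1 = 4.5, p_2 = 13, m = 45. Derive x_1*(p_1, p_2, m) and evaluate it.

Numerically: x_1* = 10, x_2* = 0.

x_1* = 10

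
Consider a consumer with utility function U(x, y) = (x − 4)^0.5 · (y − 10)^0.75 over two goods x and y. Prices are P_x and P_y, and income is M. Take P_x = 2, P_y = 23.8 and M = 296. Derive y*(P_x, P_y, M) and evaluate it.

y* = 11.2605

MRS = (2/3)·(y−10)/(x−4). Tangency with P_x/P_y gives y−10 = (3/2)·(P_x/P_y)·(x−4).
Substituting into the budget: x* = 4 + 0.4·(M − 4·P_x − 10·P_y)/P_x, and y* = 10 + 0.6·(…)/P_y.
Discretionary income = 296 − 4·2 − 10·23.8 = 50; y* = 10 + 0.6·50/23.8 = 11.2605.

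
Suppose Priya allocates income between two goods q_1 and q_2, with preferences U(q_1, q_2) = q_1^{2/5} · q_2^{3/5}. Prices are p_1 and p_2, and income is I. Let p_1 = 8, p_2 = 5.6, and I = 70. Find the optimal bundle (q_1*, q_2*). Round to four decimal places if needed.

The MRS is (2/3)·q_2/q_1. Set MRS = p_1/p_2.
So 0.4·p_2·q_2 = 0.6·p_1·q_1; combined with the budget, a share 0.4 of income goes to q_1.
Demand: q_1*(p_1,p_2,I) = 0.4·I/p_1 and q_2* = 0.6·I/p_2.
At p_1=8, p_2=5.6, I=70: q_1* = 0.4·70/8 = 3.5, q_2* = 7.5.

q_1* = 3.5, q_2* = 7.5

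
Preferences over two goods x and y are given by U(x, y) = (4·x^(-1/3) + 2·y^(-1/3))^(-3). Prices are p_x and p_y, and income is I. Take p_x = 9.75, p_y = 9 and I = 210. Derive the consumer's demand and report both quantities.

x* = 13.6076, y* = 8.5917

Substitute y = (y/x)·x into the budget: x* = I/(p_x + p_y·(y/x)).
Numerically y/x = 0.631392, so x* = 210/(9.75 + 9·0.631392) = 13.6076 and y* = 0.631392·13.6076 = 8.5917.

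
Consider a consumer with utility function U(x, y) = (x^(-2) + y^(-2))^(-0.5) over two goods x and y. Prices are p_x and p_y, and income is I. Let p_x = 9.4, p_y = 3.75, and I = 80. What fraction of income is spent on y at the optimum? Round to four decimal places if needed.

share on y = 0.3515

MRS = MU_x/MU_y = (y/x)^(3). Set equal to p_x/p_y.
Solve for the ratio: y/x = [p_x/p_y]^(1/3).
Substitute y = (y/x)·x into the budget: x* = I/(p_x + p_y·(y/x)).
Numerically y/x = 1.358414, so x* = 80/(9.4 + 3.75·1.358414) = 5.5195 and y* = 1.358414·5.5195 = 7.4978.
Expenditure on y: 3.75·7.4978 = 28.1167; share = 0.3515.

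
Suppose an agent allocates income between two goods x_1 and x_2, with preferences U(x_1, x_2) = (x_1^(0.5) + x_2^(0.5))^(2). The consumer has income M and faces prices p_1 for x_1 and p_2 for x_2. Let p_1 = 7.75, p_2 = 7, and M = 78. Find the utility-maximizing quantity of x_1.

x_1* = 4.7764

MRS = MU_x_1/MU_x_2 = (x_2/x_1)^(0.5). Set equal to p_1/p_2.
Hence x_2/x_1 = (p_1/p_2)^(1/(0.5)), i.e. raised to the 2 power.
With the ratio pinned down, the budget gives x_1* = M/(p_1 + p_2·(x_2/x_1)) and x_2* = (x_2/x_1)·x_1*.
Numerically x_2/x_1 = 1.225765, so x_1* = 78/(7.75 + 7·1.225765) = 4.7764.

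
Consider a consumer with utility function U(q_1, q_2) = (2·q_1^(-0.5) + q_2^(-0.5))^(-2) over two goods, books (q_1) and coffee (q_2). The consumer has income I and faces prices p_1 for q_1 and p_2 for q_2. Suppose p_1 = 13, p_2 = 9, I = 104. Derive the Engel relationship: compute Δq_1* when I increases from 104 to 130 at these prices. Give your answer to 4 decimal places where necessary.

Numerically q_2/q_1 = 0.804972, so q_1* = 104/(13 + 9·0.804972) = 5.1371.
At I' = 130: q_1* = 6.4214. Change: 6.4214 − 5.1371 = 1.2843.

Δq_1* = 1.2843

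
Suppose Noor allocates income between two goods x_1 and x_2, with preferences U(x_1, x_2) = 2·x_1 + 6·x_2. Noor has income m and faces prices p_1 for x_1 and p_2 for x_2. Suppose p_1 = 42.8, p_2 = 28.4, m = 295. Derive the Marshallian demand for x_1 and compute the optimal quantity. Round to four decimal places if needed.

Perfect substitutes: compare marginal utility per dollar. 2/p_1 vs 6/p_2 → 0.0467 vs 0.2113.
x_2 gives more utility per dollar, so spend all income on x_2: x_2* = m/p_2, x_1* = 0.
Numerically: x_1* = 0, x_2* = 10.3873.

x_1* = 0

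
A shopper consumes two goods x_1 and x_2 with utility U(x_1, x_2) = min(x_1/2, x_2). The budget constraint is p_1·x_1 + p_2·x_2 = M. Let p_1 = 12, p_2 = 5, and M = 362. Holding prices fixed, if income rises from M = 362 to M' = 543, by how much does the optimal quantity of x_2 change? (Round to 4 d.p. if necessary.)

Δx_2* = 6.2414

Leontief preferences: the optimum is at the kink where x_1/2 = x_2/1, i.e. x_2 = (1/2)·x_1.
Budget: p_1·x_1 + p_2·(1/2)·x_1 = M, so (2·p_1 + p_2)·x_1 = 2·M.
Demand: x_1*(p_1,p_2,M) = 2·M/(2·p_1 + p_2), x_2* = M/(2·p_1 + p_2).
Here 2·12 + 5 = 29, giving x_2* = 12.4828.
At M' = 543: x_2* = 18.7241. Change: 18.7241 − 12.4828 = 6.2414.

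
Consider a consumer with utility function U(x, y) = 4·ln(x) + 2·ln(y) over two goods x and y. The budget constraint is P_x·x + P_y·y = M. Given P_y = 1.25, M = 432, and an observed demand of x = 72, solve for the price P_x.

P_x = 4

Tangency: MRS = 2·y/x = P_x/P_y.
Rearranging, P_y·y = (1/2)·P_x·x. Substituting into the budget gives P_x·x·(1 + (1/2)) = M.
Demand: x*(P_x,P_y,M) = 2/3·M/P_x and y* = 1/3·M/P_y.
Set x* = 72 in the demand function and solve for P_x: P_x = 4.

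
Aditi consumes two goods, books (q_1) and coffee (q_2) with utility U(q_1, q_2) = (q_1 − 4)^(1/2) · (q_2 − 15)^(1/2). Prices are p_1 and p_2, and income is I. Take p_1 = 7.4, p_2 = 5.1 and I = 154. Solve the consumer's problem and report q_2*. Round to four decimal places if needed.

Let q_1' = q_1−4, q_2' = q_2−15. MRS = q_2'/q_1' = p_1/p_2.
Substituting into the budget: q_1* = 4 + 0.5·(I − 4·p_1 − 15·p_2)/p_1, and q_2* = 15 + 0.5·(…)/p_2.
Discretionary income = 154 − 4·7.4 − 15·5.1 = 47.9; q_2* = 15 + 0.5·47.9/5.1 = 19.6961.

q_2* = 19.6961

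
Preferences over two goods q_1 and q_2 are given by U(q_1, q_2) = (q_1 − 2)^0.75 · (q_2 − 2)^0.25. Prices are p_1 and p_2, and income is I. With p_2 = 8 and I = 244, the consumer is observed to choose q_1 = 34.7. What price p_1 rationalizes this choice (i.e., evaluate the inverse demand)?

p_1 = 5

MRS = 3·(q_2−2)/(q_1−2). Tangency with p_1/p_2 gives q_2−2 = (1/3)·(p_1/p_2)·(q_1−2).
After buying the subsistence bundle (2, 2), a share 0.75 of the remaining income goes to q_1: q_1* = 2 + 0.75·(I − 2p_1 − 2p_2)/p_1.
Set q_1* = 34.7 in the demand function and solve for p_1: p_1 = 5.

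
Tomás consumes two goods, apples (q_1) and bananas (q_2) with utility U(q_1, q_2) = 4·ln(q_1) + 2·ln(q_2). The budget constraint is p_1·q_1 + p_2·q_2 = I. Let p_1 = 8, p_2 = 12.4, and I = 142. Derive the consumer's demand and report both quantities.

Demand: q_1*(p_1,p_2,I) = 2/3·I/p_1 and q_2* = 1/3·I/p_2.
At p_1=8, p_2=12.4, I=142: q_1* = 2/3·142/8 = 11.8333, q_2* = 3.8172.

q_1* = 11.8333, q_2* = 3.8172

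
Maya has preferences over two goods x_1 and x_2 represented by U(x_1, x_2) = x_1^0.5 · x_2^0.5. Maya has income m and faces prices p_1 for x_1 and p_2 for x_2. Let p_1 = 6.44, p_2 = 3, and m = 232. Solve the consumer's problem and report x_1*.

x_1* = 18.0124

Tangency: MRS = x_2/x_1 = p_1/p_2.
So 0.5·p_2·x_2 = 0.5·p_1·x_1; combined with the budget, a share 0.5 of income goes to x_1.
Demand: x_1*(p_1,p_2,m) = 0.5·m/p_1 and x_2* = 0.5·m/p_2.
At p_1=6.44, p_2=3, m=232: x_1* = 0.5·232/6.44 = 18.0124.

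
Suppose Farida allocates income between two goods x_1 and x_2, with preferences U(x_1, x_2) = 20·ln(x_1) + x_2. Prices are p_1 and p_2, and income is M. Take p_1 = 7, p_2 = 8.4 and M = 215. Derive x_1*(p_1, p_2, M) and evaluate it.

x_1* = 24

Set MRS = p_1/p_2: (20/x_1)/1 = p_1/p_2.
So x_1*(p_1,p_2) = 20·p_2/p_1, independent of income; and x_2* = (M − 20·p_2)/p_2.
At the given prices: x_1* = 20·8.4/7 = 24.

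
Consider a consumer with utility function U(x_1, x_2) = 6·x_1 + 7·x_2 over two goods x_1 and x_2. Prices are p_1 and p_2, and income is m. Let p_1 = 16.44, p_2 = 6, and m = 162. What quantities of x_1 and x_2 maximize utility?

x_1* = 0, x_2* = 27

Linear utility — the consumer picks whichever good has higher MU/price: 6/16.44 = 0.365 vs 7/6 = 1.1667.
x_2 gives more utility per dollar, so spend all income on x_2: x_2* = m/p_2, x_1* = 0.
Numerically: x_1* = 0, x_2* = 27.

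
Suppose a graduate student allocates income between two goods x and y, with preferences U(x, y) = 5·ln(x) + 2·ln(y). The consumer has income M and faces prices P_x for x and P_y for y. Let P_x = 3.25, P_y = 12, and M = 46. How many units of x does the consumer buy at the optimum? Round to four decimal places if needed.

Tangency: MRS = (5/2)·y/x = P_x/P_y.
Rearranging, P_y·y = (2/5)·P_x·x. Substituting into the budget gives P_x·x·(1 + (2/5)) = M.
Demand: x*(P_x,P_y,M) = 5/7·M/P_x and y* = 2/7·M/P_y.
At P_x=3.25, P_y=12, M=46: x* = 5/7·46/3.25 = 10.1099.

x* = 10.1099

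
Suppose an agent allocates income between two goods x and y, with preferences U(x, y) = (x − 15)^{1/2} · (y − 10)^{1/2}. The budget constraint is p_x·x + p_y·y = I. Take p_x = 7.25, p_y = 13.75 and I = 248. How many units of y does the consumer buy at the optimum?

MRS = (y−10)/(x−15). Tangency with p_x/p_y gives y−10 = (p_x/p_y)·(x−15).
After buying the subsistence bundle (15, 10), a share 0.5 of the remaining income goes to x: x* = 15 + 0.5·(I − 15p_x − 10p_y)/p_x.
Discretionary income = 248 − 15·7.25 − 10·13.75 = 1.75; y* = 10 + 0.5·1.75/13.75 = 10.0636.

y* = 10.0636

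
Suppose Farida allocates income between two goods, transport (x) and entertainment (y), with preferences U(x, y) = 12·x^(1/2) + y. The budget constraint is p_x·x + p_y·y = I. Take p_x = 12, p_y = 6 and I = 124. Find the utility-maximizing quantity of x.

x* = 9

Solve: √x = 6·p_y/p_x, so x*(p_x,p_y) = (6·p_y/p_x)², and y* = (I − p_x·x*)/p_y.
Plugging in: x* = (6·6/12)² = 9.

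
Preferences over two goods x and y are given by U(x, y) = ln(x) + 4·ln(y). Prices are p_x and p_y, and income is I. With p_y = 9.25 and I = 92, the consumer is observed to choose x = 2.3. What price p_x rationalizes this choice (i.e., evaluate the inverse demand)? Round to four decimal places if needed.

p_x = 8

MU_x/MU_y = (y)/(4·x); tangency sets this equal to p_x/p_y.
Rearranging, p_y·y = 4·p_x·x. Substituting into the budget gives p_x·x·(1 + 4) = I.
Demand: x*(p_x,p_y,I) = 0.2·I/p_x and y* = 0.8·I/p_y.
Set x* = 2.3 in the demand function and solve for p_x: p_x = 8.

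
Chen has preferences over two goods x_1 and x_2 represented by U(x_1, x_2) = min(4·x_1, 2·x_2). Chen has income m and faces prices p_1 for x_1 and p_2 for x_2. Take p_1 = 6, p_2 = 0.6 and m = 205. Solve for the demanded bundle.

x_1* = 28.4722, x_2* = 56.9444

Leontief preferences: the optimum is at the kink where x_1/2 = x_2/4, i.e. x_2 = 2·x_1.
Budget: p_1·x_1 + p_2·2·x_1 = m, so (2·p_1 + 4·p_2)·x_1 = 2·m.
Demand: x_1*(p_1,p_2,m) = 2·m/(2·p_1 + 4·p_2), x_2* = 4·m/(2·p_1 + 4·p_2).
Here 2·6 + 4·0.6 = 14.4, giving x_1* = 28.4722 and x_2* = 56.9444.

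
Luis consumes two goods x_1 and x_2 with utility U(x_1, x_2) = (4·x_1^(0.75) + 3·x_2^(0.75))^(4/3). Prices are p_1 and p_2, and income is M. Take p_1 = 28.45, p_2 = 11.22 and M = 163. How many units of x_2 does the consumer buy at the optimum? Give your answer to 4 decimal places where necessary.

x_2* = 12.1686

From the CES first-order condition, (4/3)·(x_2/x_1)^(0.25) = p_1/p_2.
Hence x_2/x_1 = ((3/4)·p_1/p_2)^(1/(0.25)), i.e. raised to the 4 power.
Substitute x_2 = (x_2/x_1)·x_1 into the budget: x_1* = M/(p_1 + p_2·(x_2/x_1)).
Numerically x_2/x_1 = 13.079848, so x_1* = 163/(28.45 + 11.22·13.079848) = 0.9303 and x_2* = 13.079848·0.9303 = 12.1686.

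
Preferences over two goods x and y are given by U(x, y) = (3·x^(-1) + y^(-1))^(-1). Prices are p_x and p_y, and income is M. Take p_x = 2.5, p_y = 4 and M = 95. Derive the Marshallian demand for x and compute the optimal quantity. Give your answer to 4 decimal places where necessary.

x* = 21.9616

MRS = MU_x/MU_y = 3·(y/x)^(2). Set equal to p_x/p_y.
Hence y/x = ((1/3)·p_x/p_y)^(1/(2)), i.e. raised to the 0.5 power.
Substitute y = (y/x)·x into the budget: x* = M/(p_x + p_y·(y/x)).
Numerically y/x = 0.456435, so x* = 95/(2.5 + 4·0.456435) = 21.9616.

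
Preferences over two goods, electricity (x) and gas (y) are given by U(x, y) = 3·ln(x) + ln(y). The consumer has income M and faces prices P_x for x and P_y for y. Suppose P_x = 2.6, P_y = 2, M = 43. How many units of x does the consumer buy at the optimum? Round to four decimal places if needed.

x* = 12.4038

MU_x/MU_y = (3·y)/(x); tangency sets this equal to P_x/P_y.
Rearranging, P_y·y = (1/3)·P_x·x. Substituting into the budget gives P_x·x·(1 + (1/3)) = M.
Demand: x*(P_x,P_y,M) = 0.75·M/P_x and y* = 0.25·M/P_y.
At P_x=2.6, P_y=2, M=43: x* = 0.75·43/2.6 = 12.4038.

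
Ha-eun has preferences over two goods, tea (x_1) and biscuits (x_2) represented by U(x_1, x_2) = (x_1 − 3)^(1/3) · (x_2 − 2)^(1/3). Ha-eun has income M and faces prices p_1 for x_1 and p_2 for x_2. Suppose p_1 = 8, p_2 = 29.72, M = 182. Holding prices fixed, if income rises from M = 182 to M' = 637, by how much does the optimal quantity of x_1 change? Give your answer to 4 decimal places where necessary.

MRS = (x_2−2)/(x_1−3). Tangency with p_1/p_2 gives x_2−2 = (p_1/p_2)·(x_1−3).
After buying the subsistence bundle (3, 2), a share 0.5 of the remaining income goes to x_1: x_1* = 3 + 0.5·(M − 3p_1 − 2p_2)/p_1.
Discretionary income = 182 − 3·8 − 2·29.72 = 98.56; x_1* = 3 + 0.5·98.56/8 = 9.16.
At M' = 637: x_1* = 37.5975. Change: 37.5975 − 9.16 = 28.4375.

Δx_1* = 28.4375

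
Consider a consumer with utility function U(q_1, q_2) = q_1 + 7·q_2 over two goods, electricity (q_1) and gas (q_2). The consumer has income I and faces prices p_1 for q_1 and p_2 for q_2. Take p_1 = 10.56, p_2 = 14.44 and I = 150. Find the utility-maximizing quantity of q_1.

q_1* = 0

Linear utility — the consumer picks whichever good has higher MU/price: 1/10.56 = 0.0947 vs 7/14.44 = 0.4848.
q_2 gives more utility per dollar, so spend all income on q_2: q_2* = I/p_2, q_1* = 0.
Numerically: q_1* = 0, q_2* = 10.3878.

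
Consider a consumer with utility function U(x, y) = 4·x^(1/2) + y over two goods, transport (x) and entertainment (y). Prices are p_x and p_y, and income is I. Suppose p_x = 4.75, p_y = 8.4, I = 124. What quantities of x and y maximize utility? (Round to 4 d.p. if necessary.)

Utility is quasi-linear in y; the FOC for x is 2/√x = p_x/p_y.
Solve: √x = 2·p_y/p_x, so x*(p_x,p_y) = (2·p_y/p_x)², and y* = (I − p_x·x*)/p_y.
Plugging in: x* = (2·8.4/4.75)² = 12.5093, y* = 7.6882.

x* = 12.5093, y* = 7.6882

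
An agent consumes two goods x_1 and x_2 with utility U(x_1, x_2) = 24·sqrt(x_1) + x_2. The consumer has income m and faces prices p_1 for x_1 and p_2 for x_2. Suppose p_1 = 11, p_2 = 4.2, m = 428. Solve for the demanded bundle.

x_1* = 20.9931, x_2* = 46.9229

Set MRS = p_1/p_2: 12·x_1^(−1/2) = p_1/p_2.
Solve: √x_1 = 12·p_2/p_1, so x_1*(p_1,p_2) = (12·p_2/p_1)², and x_2* = (m − p_1·x_1*)/p_2.
Plugging in: x_1* = (12·4.2/11)² = 20.9931, x_2* = 46.9229.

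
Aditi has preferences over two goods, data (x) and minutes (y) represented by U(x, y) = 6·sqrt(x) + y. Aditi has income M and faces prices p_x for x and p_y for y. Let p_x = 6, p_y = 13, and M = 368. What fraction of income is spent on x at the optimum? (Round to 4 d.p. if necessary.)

MU_x = 3/√x, MU_y = 1. Tangency: 3/√x = p_x/p_y.
Solve: √x = 3·p_y/p_x, so x*(p_x,p_y) = (3·p_y/p_x)², and y* = (M − p_x·x*)/p_y.
Plugging in: x* = (3·13/6)² = 42.25, y* = 8.8077.
Expenditure on x: 6·42.25 = 253.5; share = 0.6889.

share on x = 0.6889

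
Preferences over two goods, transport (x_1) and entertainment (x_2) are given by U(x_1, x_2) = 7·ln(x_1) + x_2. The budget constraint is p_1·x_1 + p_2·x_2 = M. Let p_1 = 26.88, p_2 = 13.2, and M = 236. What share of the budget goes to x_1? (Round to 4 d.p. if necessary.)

share on x_1 = 0.3915

Set MRS = p_1/p_2: (7/x_1)/1 = p_1/p_2.
So x_1*(p_1,p_2) = 7·p_2/p_1, independent of income; and x_2* = (M − 7·p_2)/p_2.
At the given prices: x_1* = 7·13.2/26.88 = 3.4375, and x_2* = 10.8788.
Expenditure on x_1: 26.88·3.4375 = 92.4; share = 0.3915.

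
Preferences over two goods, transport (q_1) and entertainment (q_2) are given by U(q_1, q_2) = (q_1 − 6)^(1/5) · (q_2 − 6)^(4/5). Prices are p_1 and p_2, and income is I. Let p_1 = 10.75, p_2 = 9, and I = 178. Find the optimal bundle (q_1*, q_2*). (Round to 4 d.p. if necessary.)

Let q_1' = q_1−6, q_2' = q_2−6. MRS = (1/4)·q_2'/q_1' = p_1/p_2.
Substituting into the budget: q_1* = 6 + 0.2·(I − 6·p_1 − 6·p_2)/p_1, and q_2* = 6 + 0.8·(…)/p_2.
Discretionary income = 178 − 6·10.75 − 6·9 = 59.5; q_1* = 6 + 0.2·59.5/10.75 = 7.107; q_2* = 6 + 0.8·59.5/9 = 11.2889.

q_1* = 7.107, q_2* = 11.2889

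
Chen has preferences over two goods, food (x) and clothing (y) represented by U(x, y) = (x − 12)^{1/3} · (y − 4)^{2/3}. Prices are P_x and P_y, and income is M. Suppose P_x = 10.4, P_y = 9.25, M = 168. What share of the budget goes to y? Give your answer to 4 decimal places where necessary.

This is Cobb-Douglas in (x−12, y−4): tangency gives 1/3·P_y·(y−4) = 2/3·P_x·(x−12).
Substituting into the budget: x* = 12 + 1/3·(M − 12·P_x − 4·P_y)/P_x, and y* = 4 + 2/3·(…)/P_y.
Discretionary income = 168 − 12·10.4 − 4·9.25 = 6.2; x* = 12 + 1/3·6.2/10.4 = 12.1987; y* = 4 + 2/3·6.2/9.25 = 4.4468.
Expenditure on y: 9.25·4.4468 = 41.1333; share = 0.2448.

share on y = 0.2448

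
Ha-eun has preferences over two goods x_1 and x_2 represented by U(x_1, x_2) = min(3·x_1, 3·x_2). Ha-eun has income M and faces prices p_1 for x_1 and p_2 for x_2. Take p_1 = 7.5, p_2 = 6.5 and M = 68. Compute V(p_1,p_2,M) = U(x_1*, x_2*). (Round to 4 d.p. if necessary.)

With perfect complements, no substitution: consume in ratio x_1:x_2 = 3:3.
Budget: p_1·x_1 + p_2·x_1 = M, so (3·p_1 + 3·p_2)·x_1 = 3·M.
Demand: x_1*(p_1,p_2,M) = 3·M/(3·p_1 + 3·p_2), x_2* = 3·M/(3·p_1 + 3·p_2).
Here 3·7.5 + 3·6.5 = 42, giving x_1* = 4.8571 and x_2* = 4.8571.
Utility at the optimum: U(4.8571, 4.8571) = 14.5714.

V = 14.5714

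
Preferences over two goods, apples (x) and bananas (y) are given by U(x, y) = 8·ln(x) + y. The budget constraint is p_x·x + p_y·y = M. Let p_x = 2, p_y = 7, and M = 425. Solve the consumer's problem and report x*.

x* = 28

So x*(p_x,p_y) = 8·p_y/p_x, independent of income; and y* = (M − 8·p_y)/p_y.
At the given prices: x* = 8·7/2 = 28.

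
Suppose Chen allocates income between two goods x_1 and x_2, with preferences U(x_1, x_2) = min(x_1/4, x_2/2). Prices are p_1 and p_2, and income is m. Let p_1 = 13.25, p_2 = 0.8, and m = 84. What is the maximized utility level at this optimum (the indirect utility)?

V = 1.5385

Leontief preferences: the optimum is at the kink where x_1/4 = x_2/2, i.e. x_2 = (1/2)·x_1.
Budget: p_1·x_1 + p_2·(1/2)·x_1 = m, so (4·p_1 + 2·p_2)·x_1 = 4·m.
Demand: x_1*(p_1,p_2,m) = 4·m/(4·p_1 + 2·p_2), x_2* = 2·m/(4·p_1 + 2·p_2).
Here 4·13.25 + 2·0.8 = 54.6, giving x_1* = 6.1538 and x_2* = 3.0769.
Utility at the optimum: U(6.1538, 3.0769) = 1.5385.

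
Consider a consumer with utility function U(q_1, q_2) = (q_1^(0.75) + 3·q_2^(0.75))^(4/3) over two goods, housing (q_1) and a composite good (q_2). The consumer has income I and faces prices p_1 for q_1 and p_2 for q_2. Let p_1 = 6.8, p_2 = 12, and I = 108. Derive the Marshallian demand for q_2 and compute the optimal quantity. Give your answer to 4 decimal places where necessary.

q_2* = 8.4282

MU_q_1 ∝ q_1^(-0.25), MU_q_2 ∝ 3·q_2^(-0.25), so MRS = (1/3)·(q_2/q_1)^(0.25) = p_1/p_2.
Solve for the ratio: q_2/q_1 = [3·p_1/p_2]^(4).
Substitute q_2 = (q_2/q_1)·q_1 into the budget: q_1* = I/(p_1 + p_2·(q_2/q_1)).
Numerically q_2/q_1 = 8.3521, so q_1* = 108/(6.8 + 12·8.3521) = 1.0091 and q_2* = 8.3521·1.0091 = 8.4282.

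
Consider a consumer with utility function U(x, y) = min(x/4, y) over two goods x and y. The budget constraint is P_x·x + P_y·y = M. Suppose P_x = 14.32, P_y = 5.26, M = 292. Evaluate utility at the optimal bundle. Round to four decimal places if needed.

Leontief preferences: the optimum is at the kink where x/4 = y/1, i.e. y = (1/4)·x.
Budget: P_x·x + P_y·(1/4)·x = M, so (4·P_x + P_y)·x = 4·M.
Demand: x*(P_x,P_y,M) = 4·M/(4·P_x + P_y), y* = M/(4·P_x + P_y).
Here 4·14.32 + 5.26 = 62.54, giving x* = 18.676 and y* = 4.669.
Utility at the optimum: U(18.676, 4.669) = 4.669.

V = 4.669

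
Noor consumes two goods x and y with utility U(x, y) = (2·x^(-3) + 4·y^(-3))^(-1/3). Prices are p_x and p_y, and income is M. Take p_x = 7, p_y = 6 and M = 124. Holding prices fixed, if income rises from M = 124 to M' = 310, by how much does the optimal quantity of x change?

Δx* = 12.9027

Substitute y = (y/x)·x into the budget: x* = M/(p_x + p_y·(y/x)).
Numerically y/x = 1.235931, so x* = 124/(7 + 6·1.235931) = 8.6018.
At M' = 310: x* = 21.5045. Change: 21.5045 − 8.6018 = 12.9027.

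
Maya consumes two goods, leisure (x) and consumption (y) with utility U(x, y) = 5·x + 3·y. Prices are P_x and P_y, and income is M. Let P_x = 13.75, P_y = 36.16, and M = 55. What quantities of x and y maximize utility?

x* = 4, y* = 0

Perfect substitutes: compare marginal utility per dollar. 5/P_x vs 3/P_y → 0.3636 vs 0.083.
x gives more utility per dollar, so spend all income on x: x* = M/P_x, y* = 0.
Numerically: x* = 4, y* = 0.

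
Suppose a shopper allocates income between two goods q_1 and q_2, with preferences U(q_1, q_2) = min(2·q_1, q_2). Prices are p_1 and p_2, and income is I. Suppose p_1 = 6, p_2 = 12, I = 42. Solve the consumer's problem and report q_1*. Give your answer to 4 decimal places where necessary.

Leontief preferences: the optimum is at the kink where q_1/1 = q_2/2, i.e. q_2 = 2·q_1.
Budget: p_1·q_1 + p_2·2·q_1 = I, so (p_1 + 2·p_2)·q_1 = I.
Demand: q_1*(p_1,p_2,I) = I/(p_1 + 2·p_2), q_2* = 2·I/(p_1 + 2·p_2).
Here 6 + 2·12 = 30, giving q_1* = 1.4.

q_1* = 1.4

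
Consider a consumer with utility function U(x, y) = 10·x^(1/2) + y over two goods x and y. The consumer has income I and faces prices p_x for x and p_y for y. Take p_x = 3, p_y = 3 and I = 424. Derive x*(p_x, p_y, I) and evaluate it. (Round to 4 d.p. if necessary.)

Utility is quasi-linear in y; the FOC for x is 5/√x = p_x/p_y.
Thus x* = (5·p_y/p_x)² — independent of I — with the rest of income spent on y.
Plugging in: x* = (5·3/3)² = 25.

x* = 25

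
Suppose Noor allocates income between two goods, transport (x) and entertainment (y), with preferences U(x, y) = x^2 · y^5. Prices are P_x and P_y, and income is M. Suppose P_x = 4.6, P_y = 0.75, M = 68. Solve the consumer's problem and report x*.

x* = 4.2236

MU_x/MU_y = (2·y)/(5·x); tangency sets this equal to P_x/P_y.
So 2·P_y·y = 5·P_x·x; combined with the budget, a share 2/7 of income goes to x.
Demand: x*(P_x,P_y,M) = 2/7·M/P_x and y* = 5/7·M/P_y.
At P_x=4.6, P_y=0.75, M=68: x* = 2/7·68/4.6 = 4.2236.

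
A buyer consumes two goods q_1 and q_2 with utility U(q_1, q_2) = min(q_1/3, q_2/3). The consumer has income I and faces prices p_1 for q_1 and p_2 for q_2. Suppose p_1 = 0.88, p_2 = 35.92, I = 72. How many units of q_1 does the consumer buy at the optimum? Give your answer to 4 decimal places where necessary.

Leontief preferences: the optimum is at the kink where q_1/3 = q_2/3, i.e. q_2 = q_1.
Budget: p_1·q_1 + p_2·q_1 = I, so (3·p_1 + 3·p_2)·q_1 = 3·I.
Demand: q_1*(p_1,p_2,I) = 3·I/(3·p_1 + 3·p_2), q_2* = 3·I/(3·p_1 + 3·p_2).
Here 3·0.88 + 3·35.92 = 110.4, giving q_1* = 1.9565.

q_1* = 1.9565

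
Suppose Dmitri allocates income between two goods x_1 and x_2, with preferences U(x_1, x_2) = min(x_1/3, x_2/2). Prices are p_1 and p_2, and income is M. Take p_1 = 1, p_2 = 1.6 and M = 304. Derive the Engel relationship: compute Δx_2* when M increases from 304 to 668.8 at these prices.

Leontief preferences: the optimum is at the kink where x_1/3 = x_2/2, i.e. x_2 = (2/3)·x_1.
Budget: p_1·x_1 + p_2·(2/3)·x_1 = M, so (3·p_1 + 2·p_2)·x_1 = 3·M.
Demand: x_1*(p_1,p_2,M) = 3·M/(3·p_1 + 2·p_2), x_2* = 2·M/(3·p_1 + 2·p_2).
Here 3·1 + 2·1.6 = 6.2, giving x_2* = 98.0645.
At M' = 668.8: x_2* = 215.7419. Change: 215.7419 − 98.0645 = 117.6774.

Δx_2* = 117.6774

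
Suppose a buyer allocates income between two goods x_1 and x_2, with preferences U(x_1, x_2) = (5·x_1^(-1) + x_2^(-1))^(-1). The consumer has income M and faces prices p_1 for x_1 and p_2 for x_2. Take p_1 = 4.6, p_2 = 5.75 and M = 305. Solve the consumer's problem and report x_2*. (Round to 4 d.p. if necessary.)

From the CES first-order condition, 5·(x_2/x_1)^(2) = p_1/p_2.
Solve for the ratio: x_2/x_1 = [(1/5)·p_1/p_2]^(0.5).
With the ratio pinned down, the budget gives x_1* = M/(p_1 + p_2·(x_2/x_1)) and x_2* = (x_2/x_1)·x_1*.
Numerically x_2/x_1 = 0.4, so x_1* = 305/(4.6 + 5.75·0.4) = 44.2029 and x_2* = 0.4·44.2029 = 17.6812.

x_2* = 17.6812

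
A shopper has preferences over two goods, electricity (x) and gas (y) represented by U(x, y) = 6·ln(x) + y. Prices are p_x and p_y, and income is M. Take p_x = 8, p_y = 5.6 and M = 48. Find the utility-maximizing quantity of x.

x* = 4.2

MU_x = 6/x, MU_y = 1. Tangency: 6/x = p_x/p_y.
So x*(p_x,p_y) = 6·p_y/p_x, independent of income; and y* = (M − 6·p_y)/p_y.
At the given prices: x* = 6·5.6/8 = 4.2.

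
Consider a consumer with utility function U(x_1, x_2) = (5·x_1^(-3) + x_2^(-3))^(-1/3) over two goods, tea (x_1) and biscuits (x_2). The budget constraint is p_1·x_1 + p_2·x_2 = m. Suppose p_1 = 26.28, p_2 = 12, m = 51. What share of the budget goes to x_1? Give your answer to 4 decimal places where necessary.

share on x_1 = 0.7291

MRS = MU_x_1/MU_x_2 = 5·(x_2/x_1)^(4). Set equal to p_1/p_2.
Hence x_2/x_1 = ((1/5)·p_1/p_2)^(1/(4)), i.e. raised to the 0.25 power.
With the ratio pinned down, the budget gives x_1* = m/(p_1 + p_2·(x_2/x_1)) and x_2* = (x_2/x_1)·x_1*.
Numerically x_2/x_1 = 0.813521, so x_1* = 51/(26.28 + 12·0.813521) = 1.415 and x_2* = 0.813521·1.415 = 1.1511.
Expenditure on x_1: 26.28·1.415 = 37.1864; share = 0.7291.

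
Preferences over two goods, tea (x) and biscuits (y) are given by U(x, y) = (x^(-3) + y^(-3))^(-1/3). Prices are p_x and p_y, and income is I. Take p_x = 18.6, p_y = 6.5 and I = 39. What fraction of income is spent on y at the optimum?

share on y = 0.3125

MU_x ∝ x^(-4), MU_y ∝ y^(-4), so MRS = (y/x)^(4) = p_x/p_y.
Hence y/x = (p_x/p_y)^(1/(4)), i.e. raised to the 0.25 power.
With the ratio pinned down, the budget gives x* = I/(p_x + p_y·(y/x)) and y* = (y/x)·x*.
Numerically y/x = 1.300618, so x* = 39/(18.6 + 6.5·1.300618) = 1.4416 and y* = 1.300618·1.4416 = 1.8749.
Expenditure on y: 6.5·1.8749 = 12.187; share = 0.3125.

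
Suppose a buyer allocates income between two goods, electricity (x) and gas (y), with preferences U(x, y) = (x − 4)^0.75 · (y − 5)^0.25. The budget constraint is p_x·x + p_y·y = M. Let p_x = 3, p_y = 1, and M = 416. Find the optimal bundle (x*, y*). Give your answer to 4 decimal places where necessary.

Let x' = x−4, y' = y−5. MRS = 3·y'/x' = p_x/p_y.
After buying the subsistence bundle (4, 5), a share 0.75 of the remaining income goes to x: x* = 4 + 0.75·(M − 4p_x − 5p_y)/p_x.
Discretionary income = 416 − 4·3 − 5·1 = 399; x* = 4 + 0.75·399/3 = 103.75; y* = 5 + 0.25·399/1 = 104.75.

x* = 103.75, y* = 104.75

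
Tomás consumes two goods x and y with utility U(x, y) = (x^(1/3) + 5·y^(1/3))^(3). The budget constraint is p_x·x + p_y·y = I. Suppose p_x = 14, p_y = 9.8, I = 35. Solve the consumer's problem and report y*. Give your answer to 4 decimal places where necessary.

MU_x ∝ x^(-2/3), MU_y ∝ 5·y^(-2/3), so MRS = (1/5)·(y/x)^(2/3) = p_x/p_y.
Hence y/x = (5·p_x/p_y)^(1/(2/3)), i.e. raised to the 1.5 power.
With the ratio pinned down, the budget gives x* = I/(p_x + p_y·(y/x)) and y* = (y/x)·x*.
Numerically y/x = 19.090089, so x* = 35/(14 + 9.8·19.090089) = 0.1741 and y* = 19.090089·0.1741 = 3.3228.

y* = 3.3228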